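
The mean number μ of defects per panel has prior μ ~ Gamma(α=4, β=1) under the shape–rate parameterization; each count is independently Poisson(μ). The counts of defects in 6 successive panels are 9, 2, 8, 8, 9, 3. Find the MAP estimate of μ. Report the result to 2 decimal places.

μ̂_MAP = 6.00

Σxᵢ = 9+2+8+8+9+3 = 39, with n = 6.
Posterior ∝ μ^3e^(−1μ) · μ^39e^(−6μ) = μ^42e^(−7μ), i.e. Gamma(shape=43, rate=7).
The mode of a Gamma(a, b) with a ≥ 1 (shape–rate) is (a−1)/b = 42/7 ≈ 6.00.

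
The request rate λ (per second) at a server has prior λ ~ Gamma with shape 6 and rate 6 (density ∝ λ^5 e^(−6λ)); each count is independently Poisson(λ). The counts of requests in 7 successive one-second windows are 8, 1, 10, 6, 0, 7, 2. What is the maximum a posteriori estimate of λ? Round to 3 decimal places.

λ̂_MAP = 3.000

Σxᵢ = 8+1+10+6+0+7+2 = 34, with n = 7.
Posterior ∝ λ^5e^(−6λ) · λ^34e^(−7λ) = λ^39e^(−13λ), i.e. Gamma(shape=40, rate=13).
The mode of a Gamma(a, b) with a ≥ 1 (shape–rate) is (a−1)/b = 39/13 ≈ 3.000.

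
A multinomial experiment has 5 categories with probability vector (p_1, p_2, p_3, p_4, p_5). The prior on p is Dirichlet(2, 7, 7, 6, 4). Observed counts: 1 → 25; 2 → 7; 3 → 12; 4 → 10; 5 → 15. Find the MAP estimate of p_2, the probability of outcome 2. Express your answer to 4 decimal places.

The posterior is Dirichlet(αᵢ + nᵢ) = Dirichlet(27, 14, 19, 16, 19).
For a Dirichlet(a₁,…,a_K) with all aᵢ > 1, the mode has j-th component (aⱼ − 1)/(Σaᵢ − K).
Here Σaᵢ = 95 and K = 5, so p_2 = (14 − 1)/(95 − 5) = 13/90 ≈ 0.1444.

MAP estimate: 0.1444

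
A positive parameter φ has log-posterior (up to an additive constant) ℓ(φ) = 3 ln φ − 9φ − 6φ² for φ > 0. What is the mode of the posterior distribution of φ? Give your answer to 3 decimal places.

ℓ'(φ) = 3/φ − 9 − 12φ. Setting this to zero and multiplying by φ: 12φ² + 9φ − 3 = 0.
φ = (−9 + √(9² + 4·12·3)) / (2·12) = (−9 + √225) / 24 = (−9 + 15)/24 = 1/4.
ℓ''(φ) = −3/φ² − 12 < 0, confirming a maximum.

φ̂_MAP = 0.250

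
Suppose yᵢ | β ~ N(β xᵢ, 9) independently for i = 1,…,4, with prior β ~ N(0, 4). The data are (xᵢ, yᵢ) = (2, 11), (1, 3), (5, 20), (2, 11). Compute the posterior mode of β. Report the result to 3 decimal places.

β̂_MAP = 4.055

log p(β | y) = −Σ(yᵢ − βxᵢ)²/(2·9) − β²/(2·4) + const.
Setting the derivative to zero: Σxᵢ(yᵢ − βxᵢ)/9 − β/4 = 0, so β = Σxᵢyᵢ / (Σxᵢ² + σ²/τ²).
Σxᵢyᵢ = 2·11 + 1·3 + 5·20 + 2·11 = 147; Σxᵢ² = 34; σ²/τ² = 2.25.
β̂_MAP = 147 / (34 + 2.25) = 147/36.25 ≈ 4.055.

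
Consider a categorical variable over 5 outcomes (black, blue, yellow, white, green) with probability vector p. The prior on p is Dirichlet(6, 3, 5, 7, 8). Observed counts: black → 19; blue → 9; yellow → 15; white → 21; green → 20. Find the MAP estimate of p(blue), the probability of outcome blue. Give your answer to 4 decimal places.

The posterior is Dirichlet(αᵢ + nᵢ) = Dirichlet(25, 12, 20, 28, 28).
For a Dirichlet(a₁,…,a_K) with all aᵢ > 1, the mode has j-th component (aⱼ − 1)/(Σaᵢ − K).
Here Σaᵢ = 113 and K = 5, so p(blue) = (12 − 1)/(113 − 5) = 11/108 ≈ 0.1019.

MAP estimate of p(blue) = 0.1019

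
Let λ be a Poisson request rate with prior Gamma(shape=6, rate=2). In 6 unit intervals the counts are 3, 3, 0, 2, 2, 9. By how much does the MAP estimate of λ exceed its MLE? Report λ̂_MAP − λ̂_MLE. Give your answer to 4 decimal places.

MAP − MLE = -0.1667

Σxᵢ = 19. Posterior is Gamma(25, 8); MAP = (25−1)/8 = 24/8 ≈ 3.00000.
MLE = x̄ = 19/6 ≈ 3.16667.
Difference = 24/8 − 19/6 = -1/6 ≈ -0.1667.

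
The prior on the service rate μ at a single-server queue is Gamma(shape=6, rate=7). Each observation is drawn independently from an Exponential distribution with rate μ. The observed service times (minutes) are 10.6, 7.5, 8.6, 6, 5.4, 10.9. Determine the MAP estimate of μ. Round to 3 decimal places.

The Exponential(rate=μ) likelihood is ∝ μ^n e^(−μΣtᵢ). Here n = 6 and Σtᵢ = 10.6 + 7.5 + 8.6 + 6 + 5.4 + 10.9 = 49.
Posterior ∝ μ^5e^(−7μ) · μ^6e^(−49μ) = μ^11e^(−56μ), i.e. Gamma(12, 56).
Mode = (a−1)/b = 11/56 ≈ 0.196.

μ̂_MAP = 0.196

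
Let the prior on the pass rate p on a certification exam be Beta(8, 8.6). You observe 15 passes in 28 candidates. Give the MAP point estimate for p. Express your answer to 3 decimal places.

Prior: Beta(8, 8.6).
Data: 15 successes in 28 trials. The binomial likelihood contributes p^15(1−p)^13, so the posterior is Beta(8+15, 8.6+13) = Beta(23, 21.6).
For Beta(a, b) with a, b > 1 the mode is (a−1)/(a+b−2) = 22/42.6 ≈ 0.516.

p̂_MAP = 0.516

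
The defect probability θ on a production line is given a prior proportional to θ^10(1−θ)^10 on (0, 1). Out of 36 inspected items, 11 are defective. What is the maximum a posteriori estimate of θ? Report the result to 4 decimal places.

θ̂_MAP = 0.3750

The prior density ∝ θ^10(1−θ)^10 is the kernel of Beta(11, 11).
Data: 11 successes in 36 trials. The binomial likelihood contributes θ^11(1−θ)^25, so the posterior is Beta(11+11, 11+25) = Beta(22, 36).
For Beta(a, b) with a, b > 1 the mode is (a−1)/(a+b−2) = 21/56 ≈ 0.3750.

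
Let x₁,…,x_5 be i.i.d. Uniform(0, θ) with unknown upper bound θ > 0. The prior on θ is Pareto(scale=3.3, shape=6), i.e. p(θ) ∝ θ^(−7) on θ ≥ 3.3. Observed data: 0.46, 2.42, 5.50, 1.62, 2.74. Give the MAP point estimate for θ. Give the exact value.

The Uniform(0, θ) likelihood is θ^(−n) for θ ≥ max(xᵢ), zero otherwise. Here max(xᵢ) = 5.50.
Posterior ∝ θ^(−7) · θ^(−5) = θ^(−12) on θ ≥ max(3.3, 5.50) = 5.50.
This density is strictly decreasing in θ, so the posterior mode lies at the lower boundary of the support.

θ̂_MAP = 5.50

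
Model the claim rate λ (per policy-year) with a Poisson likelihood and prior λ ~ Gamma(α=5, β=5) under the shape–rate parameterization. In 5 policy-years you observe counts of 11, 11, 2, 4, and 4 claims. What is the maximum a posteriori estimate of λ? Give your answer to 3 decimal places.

Σxᵢ = 11+11+2+4+4 = 32, with n = 5.
Posterior ∝ λ^4e^(−5λ) · λ^32e^(−5λ) = λ^36e^(−10λ), i.e. Gamma(shape=37, rate=10).
The mode of a Gamma(a, b) with a ≥ 1 (shape–rate) is (a−1)/b = 36/10 ≈ 3.600.

λ̂_MAP = 3.600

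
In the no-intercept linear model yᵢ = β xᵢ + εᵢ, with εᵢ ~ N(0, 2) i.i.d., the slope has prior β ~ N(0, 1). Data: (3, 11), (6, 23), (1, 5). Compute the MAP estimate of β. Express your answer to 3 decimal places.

log p(β | y) = −Σ(yᵢ − βxᵢ)²/(2·2) − β²/(2·1) + const.
Setting the derivative to zero: Σxᵢ(yᵢ − βxᵢ)/2 − β/1 = 0, so β = Σxᵢyᵢ / (Σxᵢ² + σ²/τ²).
Σxᵢyᵢ = 3·11 + 6·23 + 1·5 = 176; Σxᵢ² = 46; σ²/τ² = 2.
β̂_MAP = 176 / (46 + 2) = 176/48 ≈ 3.667.

β̂_MAP = 3.667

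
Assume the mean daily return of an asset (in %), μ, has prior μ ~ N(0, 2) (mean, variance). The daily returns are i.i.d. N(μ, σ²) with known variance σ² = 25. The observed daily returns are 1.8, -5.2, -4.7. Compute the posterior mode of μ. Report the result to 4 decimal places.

μ̂_MAP = -0.5226

n = 3; x̄ = (1.8 + (-5.2) + (-4.7))/3 = -8.1/3 = -2.7.
For a Normal prior and Normal likelihood with known variance, the posterior is Normal; its mode equals its mean, the precision-weighted average.
Prior precision 1/σ₀² = 1/2 = 0.5; data precision n/σ² = 3/25 = 0.12.
μ̂ = (0.5·0 + 0.12·(-2.7)) / (0.5 + 0.12) = (-0.324)/0.62 = -81/155 ≈ -0.5226.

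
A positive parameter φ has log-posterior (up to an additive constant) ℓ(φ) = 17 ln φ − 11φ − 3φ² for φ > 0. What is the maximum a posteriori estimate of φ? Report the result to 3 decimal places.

φ̂_MAP = 1.000

ℓ'(φ) = 17/φ − 11 − 6φ. Setting this to zero and multiplying by φ: 6φ² + 11φ − 17 = 0.
φ = (−11 + √(11² + 4·6·17)) / (2·6) = (−11 + √529) / 12 = (−11 + 23)/12 = 1.
ℓ''(φ) = −17/φ² − 6 < 0, confirming a maximum.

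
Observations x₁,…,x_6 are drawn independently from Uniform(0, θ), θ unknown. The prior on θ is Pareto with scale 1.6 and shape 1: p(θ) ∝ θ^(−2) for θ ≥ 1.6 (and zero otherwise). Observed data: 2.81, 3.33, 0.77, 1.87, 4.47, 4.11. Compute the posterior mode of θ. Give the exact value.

θ̂_MAP = 4.47

The Uniform(0, θ) likelihood is θ^(−n) for θ ≥ max(xᵢ), zero otherwise. Here max(xᵢ) = 4.47.
Posterior ∝ θ^(−2) · θ^(−6) = θ^(−8) on θ ≥ max(1.6, 4.47) = 4.47.
This density is strictly decreasing in θ, so the posterior mode lies at the lower boundary of the support.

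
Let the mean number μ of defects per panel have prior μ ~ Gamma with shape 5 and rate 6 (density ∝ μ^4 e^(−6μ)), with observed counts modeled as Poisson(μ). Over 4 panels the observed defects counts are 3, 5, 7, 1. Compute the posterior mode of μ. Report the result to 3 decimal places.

Σxᵢ = 3+5+7+1 = 16, with n = 4.
Posterior ∝ μ^4e^(−6μ) · μ^16e^(−4μ) = μ^20e^(−10μ), i.e. Gamma(shape=21, rate=10).
The mode of a Gamma(a, b) with a ≥ 1 (shape–rate) is (a−1)/b = 20/10 ≈ 2.000.

μ̂_MAP = 2.000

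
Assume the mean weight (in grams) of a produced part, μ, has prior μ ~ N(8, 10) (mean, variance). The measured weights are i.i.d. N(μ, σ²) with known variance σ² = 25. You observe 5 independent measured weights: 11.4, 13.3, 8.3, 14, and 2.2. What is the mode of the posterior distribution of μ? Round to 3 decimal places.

n = 5; x̄ = (11.4 + 13.3 + 8.3 + 14 + 2.2)/5 = 49.2/5 = 9.84.
For a Normal prior and Normal likelihood with known variance, the posterior is Normal; its mode equals its mean, the precision-weighted average.
Prior precision 1/σ₀² = 1/10 = 0.1; data precision n/σ² = 5/25 = 0.2.
μ̂ = (0.1·8 + 0.2·9.84) / (0.1 + 0.2) = 2.768/0.3 = 692/75 ≈ 9.227.

μ̂_MAP = 9.227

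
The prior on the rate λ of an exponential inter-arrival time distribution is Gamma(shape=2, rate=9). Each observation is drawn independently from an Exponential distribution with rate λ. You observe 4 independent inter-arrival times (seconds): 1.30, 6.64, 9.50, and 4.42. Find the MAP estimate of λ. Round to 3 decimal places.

λ̂_MAP = 0.162

The Exponential(rate=λ) likelihood is ∝ λ^n e^(−λΣtᵢ). Here n = 4 and Σtᵢ = 1.30 + 6.64 + 9.50 + 4.42 = 21.86.
Posterior ∝ λe^(−9λ) · λ^4e^(−21.86λ) = λ^5e^(−30.86λ), i.e. Gamma(6, 30.86).
Mode = (a−1)/b = 5/30.86 ≈ 0.162.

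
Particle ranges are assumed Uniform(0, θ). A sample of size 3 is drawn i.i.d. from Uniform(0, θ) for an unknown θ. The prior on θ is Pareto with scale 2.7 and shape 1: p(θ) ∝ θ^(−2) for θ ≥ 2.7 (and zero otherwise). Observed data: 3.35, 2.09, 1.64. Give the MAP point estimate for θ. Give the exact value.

θ̂_MAP = 3.35

The Uniform(0, θ) likelihood is θ^(−n) for θ ≥ max(xᵢ), zero otherwise. Here max(xᵢ) = 3.35.
Posterior ∝ θ^(−2) · θ^(−3) = θ^(−5) on θ ≥ max(2.7, 3.35) = 3.35.
This density is strictly decreasing in θ, so the posterior mode lies at the lower boundary of the support.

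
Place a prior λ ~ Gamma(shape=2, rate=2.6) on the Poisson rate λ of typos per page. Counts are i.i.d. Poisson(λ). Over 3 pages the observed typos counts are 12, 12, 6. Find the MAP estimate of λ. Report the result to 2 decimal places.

λ̂_MAP = 5.54

Σxᵢ = 12+12+6 = 30, with n = 3.
Posterior ∝ λe^(−2.6λ) · λ^30e^(−3λ) = λ^31e^(−5.6λ), i.e. Gamma(shape=32, rate=5.6).
The mode of a Gamma(a, b) with a ≥ 1 (shape–rate) is (a−1)/b = 31/5.6 ≈ 5.54.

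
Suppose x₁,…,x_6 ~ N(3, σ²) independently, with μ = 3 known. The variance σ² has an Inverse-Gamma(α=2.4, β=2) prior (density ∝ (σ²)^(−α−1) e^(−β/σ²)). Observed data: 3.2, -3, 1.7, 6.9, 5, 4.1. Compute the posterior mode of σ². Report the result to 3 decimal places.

Sum of squared deviations about the known mean: SS = (3.2−3)² + (-3−3)² + (1.7−3)² + (6.9−3)² + (5−3)² + (4.1−3)² = 58.15.
The Normal likelihood contributes (σ²)^(−n/2) exp(−SS/(2σ²)), so the posterior is Inverse-Gamma(α + n/2, β + SS/2) = Inverse-Gamma(5.4, 31.075).
The mode of Inverse-Gamma(a, b) is b/(a+1) = 31.075/6.4 ≈ 4.855.

σ̂²_MAP = 4.855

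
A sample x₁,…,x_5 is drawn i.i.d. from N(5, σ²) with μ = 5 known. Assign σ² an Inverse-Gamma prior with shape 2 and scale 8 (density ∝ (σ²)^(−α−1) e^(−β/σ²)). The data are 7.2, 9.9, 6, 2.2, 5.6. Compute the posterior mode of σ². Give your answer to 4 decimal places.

Sum of squared deviations about the known mean: SS = (7.2−5)² + (9.9−5)² + (6−5)² + (2.2−5)² + (5.6−5)² = 38.05.
The Normal likelihood contributes (σ²)^(−n/2) exp(−SS/(2σ²)), so the posterior is Inverse-Gamma(α + n/2, β + SS/2) = Inverse-Gamma(4.5, 27.025).
The mode of Inverse-Gamma(a, b) is b/(a+1) = 27.025/5.5 ≈ 4.9136.

σ̂²_MAP = 4.9136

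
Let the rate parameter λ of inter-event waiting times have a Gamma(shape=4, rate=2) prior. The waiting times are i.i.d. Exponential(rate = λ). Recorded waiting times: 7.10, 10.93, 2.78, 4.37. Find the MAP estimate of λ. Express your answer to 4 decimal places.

λ̂_MAP = 0.2575

The Exponential(rate=λ) likelihood is ∝ λ^n e^(−λΣtᵢ). Here n = 4 and Σtᵢ = 7.10 + 10.93 + 2.78 + 4.37 = 25.18.
Posterior ∝ λ^3e^(−2λ) · λ^4e^(−25.18λ) = λ^7e^(−27.18λ), i.e. Gamma(8, 27.18).
Mode = (a−1)/b = 7/27.18 ≈ 0.2575.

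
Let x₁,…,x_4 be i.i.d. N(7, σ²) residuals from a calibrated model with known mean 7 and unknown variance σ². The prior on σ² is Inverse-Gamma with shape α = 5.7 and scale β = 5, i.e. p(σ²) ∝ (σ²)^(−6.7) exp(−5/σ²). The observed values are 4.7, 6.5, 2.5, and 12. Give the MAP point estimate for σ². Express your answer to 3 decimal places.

Sum of squared deviations about the known mean: SS = (4.7−7)² + (6.5−7)² + (2.5−7)² + (12−7)² = 50.79.
The Normal likelihood contributes (σ²)^(−n/2) exp(−SS/(2σ²)), so the posterior is Inverse-Gamma(α + n/2, β + SS/2) = Inverse-Gamma(7.7, 30.395).
The mode of Inverse-Gamma(a, b) is b/(a+1) = 30.395/8.7 ≈ 3.494.

σ̂²_MAP = 3.494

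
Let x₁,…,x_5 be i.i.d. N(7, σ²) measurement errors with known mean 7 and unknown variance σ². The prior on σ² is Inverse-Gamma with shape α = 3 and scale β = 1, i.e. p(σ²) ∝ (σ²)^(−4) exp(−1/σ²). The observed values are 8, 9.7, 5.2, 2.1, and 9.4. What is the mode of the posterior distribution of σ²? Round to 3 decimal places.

σ̂²_MAP = 3.331

Sum of squared deviations about the known mean: SS = (8−7)² + (9.7−7)² + (5.2−7)² + (2.1−7)² + (9.4−7)² = 41.3.
The Normal likelihood contributes (σ²)^(−n/2) exp(−SS/(2σ²)), so the posterior is Inverse-Gamma(α + n/2, β + SS/2) = Inverse-Gamma(5.5, 21.65).
The mode of Inverse-Gamma(a, b) is b/(a+1) = 21.65/6.5 ≈ 3.331.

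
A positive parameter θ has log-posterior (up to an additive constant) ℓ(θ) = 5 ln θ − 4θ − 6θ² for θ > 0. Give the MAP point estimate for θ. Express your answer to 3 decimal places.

ℓ'(θ) = 5/θ − 4 − 12θ. Setting this to zero and multiplying by θ: 12θ² + 4θ − 5 = 0.
θ = (−4 + √(4² + 4·12·5)) / (2·12) = (−4 + √256) / 24 = (−4 + 16)/24 = 1/2.
ℓ''(θ) = −5/θ² − 12 < 0, confirming a maximum.

θ̂_MAP = 0.500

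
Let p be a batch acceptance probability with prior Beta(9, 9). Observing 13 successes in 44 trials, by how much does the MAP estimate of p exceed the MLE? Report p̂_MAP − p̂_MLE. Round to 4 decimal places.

Posterior is Beta(22, 40); MAP = (22−1)/(62−2) = 21/60 ≈ 0.35000.
MLE ignores the prior: p̂_MLE = k/n = 13/44 ≈ 0.29545.
Difference = 21/60 − 13/44 = 3/55 ≈ 0.0545.

MAP − MLE = 0.0545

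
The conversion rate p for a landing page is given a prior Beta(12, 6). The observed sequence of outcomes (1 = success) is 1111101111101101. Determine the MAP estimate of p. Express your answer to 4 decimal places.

p̂_MAP = 0.7500

Prior: Beta(12, 6).
Data: 13 successes in 16 trials (from the sequence). The binomial likelihood contributes p^13(1−p)^3, so the posterior is Beta(12+13, 6+3) = Beta(25, 9).
For Beta(a, b) with a, b > 1 the mode is (a−1)/(a+b−2) = 24/32 ≈ 0.7500.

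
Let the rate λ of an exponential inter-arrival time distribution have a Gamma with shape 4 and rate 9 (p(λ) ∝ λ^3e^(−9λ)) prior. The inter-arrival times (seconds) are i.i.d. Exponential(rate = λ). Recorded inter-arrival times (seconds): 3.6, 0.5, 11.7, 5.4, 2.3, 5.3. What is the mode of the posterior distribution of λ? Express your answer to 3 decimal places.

The Exponential(rate=λ) likelihood is ∝ λ^n e^(−λΣtᵢ). Here n = 6 and Σtᵢ = 3.6 + 0.5 + 11.7 + 5.4 + 2.3 + 5.3 = 28.8.
Posterior ∝ λ^3e^(−9λ) · λ^6e^(−28.8λ) = λ^9e^(−37.8λ), i.e. Gamma(10, 37.8).
Mode = (a−1)/b = 9/37.8 ≈ 0.238.

λ̂_MAP = 0.238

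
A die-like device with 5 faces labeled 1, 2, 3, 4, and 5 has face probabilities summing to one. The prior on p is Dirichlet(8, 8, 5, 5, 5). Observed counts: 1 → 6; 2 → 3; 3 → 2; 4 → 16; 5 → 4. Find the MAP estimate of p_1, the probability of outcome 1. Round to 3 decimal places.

The posterior is Dirichlet(αᵢ + nᵢ) = Dirichlet(14, 11, 7, 21, 9).
For a Dirichlet(a₁,…,a_K) with all aᵢ > 1, the mode has j-th component (aⱼ − 1)/(Σaᵢ − K).
Here Σaᵢ = 62 and K = 5, so p_1 = (14 − 1)/(62 − 5) = 13/57 ≈ 0.228.

MAP estimate: 0.228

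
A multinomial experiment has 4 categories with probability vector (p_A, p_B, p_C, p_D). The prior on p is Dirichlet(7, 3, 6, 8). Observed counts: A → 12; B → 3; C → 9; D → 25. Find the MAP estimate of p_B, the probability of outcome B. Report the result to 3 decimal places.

The posterior is Dirichlet(αᵢ + nᵢ) = Dirichlet(19, 6, 15, 33).
For a Dirichlet(a₁,…,a_K) with all aᵢ > 1, the mode has j-th component (aⱼ − 1)/(Σaᵢ − K).
Here Σaᵢ = 73 and K = 4, so p_B = (6 − 1)/(73 − 4) = 5/69 ≈ 0.072.

MAP estimate of p_B = 0.072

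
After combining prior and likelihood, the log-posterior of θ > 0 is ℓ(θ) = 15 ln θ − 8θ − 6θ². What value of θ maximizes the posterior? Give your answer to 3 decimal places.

ℓ'(θ) = 15/θ − 8 − 12θ. Setting this to zero and multiplying by θ: 12θ² + 8θ − 15 = 0.
θ = (−8 + √(8² + 4·12·15)) / (2·12) = (−8 + √784) / 24 = (−8 + 28)/24 = 5/6.
ℓ''(θ) = −15/θ² − 12 < 0, confirming a maximum.

θ̂_MAP = 0.833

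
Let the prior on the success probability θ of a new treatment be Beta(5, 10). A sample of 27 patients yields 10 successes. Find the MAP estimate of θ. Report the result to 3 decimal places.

Prior: Beta(5, 10).
Data: 10 successes in 27 trials. The binomial likelihood contributes θ^10(1−θ)^17, so the posterior is Beta(5+10, 10+17) = Beta(15, 27).
For Beta(a, b) with a, b > 1 the mode is (a−1)/(a+b−2) = 14/40 ≈ 0.350.

θ̂_MAP = 0.350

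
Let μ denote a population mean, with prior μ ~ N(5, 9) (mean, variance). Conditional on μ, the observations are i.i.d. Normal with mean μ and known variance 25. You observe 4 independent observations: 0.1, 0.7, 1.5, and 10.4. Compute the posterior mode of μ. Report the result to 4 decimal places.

n = 4; x̄ = (0.1 + 0.7 + 1.5 + 10.4)/4 = 12.7/4 = 3.175.
For a Normal prior and Normal likelihood with known variance, the posterior is Normal; its mode equals its mean, the precision-weighted average.
Prior precision 1/σ₀² = 1/9; data precision n/σ² = 4/25 = 0.16.
μ̂ = ((1/9)·5 + 0.16·3.175) / (1/9 + 0.16) = (2393/2250)/(61/225) = 2393/610 ≈ 3.9230.

μ̂_MAP = 3.9230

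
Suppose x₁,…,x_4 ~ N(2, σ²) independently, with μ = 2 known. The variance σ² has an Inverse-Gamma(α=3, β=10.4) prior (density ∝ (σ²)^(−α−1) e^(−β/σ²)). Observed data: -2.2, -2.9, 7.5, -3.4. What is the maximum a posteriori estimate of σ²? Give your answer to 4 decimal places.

Sum of squared deviations about the known mean: SS = (-2.2−2)² + (-2.9−2)² + (7.5−2)² + (-3.4−2)² = 101.06.
The Normal likelihood contributes (σ²)^(−n/2) exp(−SS/(2σ²)), so the posterior is Inverse-Gamma(α + n/2, β + SS/2) = Inverse-Gamma(5, 60.93).
The mode of Inverse-Gamma(a, b) is b/(a+1) = 60.93/6 ≈ 10.1550.

σ̂²_MAP = 10.1550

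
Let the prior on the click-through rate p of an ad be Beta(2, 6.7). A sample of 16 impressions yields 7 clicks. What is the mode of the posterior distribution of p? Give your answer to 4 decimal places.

p̂_MAP = 0.3524

Prior: Beta(2, 6.7).
Data: 7 successes in 16 trials. The binomial likelihood contributes p^7(1−p)^9, so the posterior is Beta(2+7, 6.7+9) = Beta(9, 15.7).
For Beta(a, b) with a, b > 1 the mode is (a−1)/(a+b−2) = 8/22.7 ≈ 0.3524.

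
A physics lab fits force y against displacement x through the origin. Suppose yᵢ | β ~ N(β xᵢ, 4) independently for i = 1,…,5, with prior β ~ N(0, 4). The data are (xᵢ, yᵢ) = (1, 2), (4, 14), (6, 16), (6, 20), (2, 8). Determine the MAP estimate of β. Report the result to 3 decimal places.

β̂_MAP = 3.085

log p(β | y) = −Σ(yᵢ − βxᵢ)²/(2·4) − β²/(2·4) + const.
Setting the derivative to zero: Σxᵢ(yᵢ − βxᵢ)/4 − β/4 = 0, so β = Σxᵢyᵢ / (Σxᵢ² + σ²/τ²).
Σxᵢyᵢ = 1·2 + 4·14 + 6·16 + 6·20 + 2·8 = 290; Σxᵢ² = 93; σ²/τ² = 1.
β̂_MAP = 290 / (93 + 1) = 290/94 ≈ 3.085.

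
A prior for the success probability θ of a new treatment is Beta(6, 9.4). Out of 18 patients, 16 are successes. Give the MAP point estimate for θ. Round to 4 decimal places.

Prior: Beta(6, 9.4).
Data: 16 successes in 18 trials. The binomial likelihood contributes θ^16(1−θ)^2, so the posterior is Beta(6+16, 9.4+2) = Beta(22, 11.4).
For Beta(a, b) with a, b > 1 the mode is (a−1)/(a+b−2) = 21/31.4 ≈ 0.6688.

θ̂_MAP = 0.6688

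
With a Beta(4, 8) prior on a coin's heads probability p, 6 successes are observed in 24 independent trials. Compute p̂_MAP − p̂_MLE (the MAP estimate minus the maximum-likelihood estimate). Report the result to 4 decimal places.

MAP − MLE = 0.0147

Posterior is Beta(10, 26); MAP = (10−1)/(36−2) = 9/34 ≈ 0.26471.
MLE ignores the prior: p̂_MLE = k/n = 6/24 ≈ 0.25000.
Difference = 9/34 − 6/24 = 1/68 ≈ 0.0147.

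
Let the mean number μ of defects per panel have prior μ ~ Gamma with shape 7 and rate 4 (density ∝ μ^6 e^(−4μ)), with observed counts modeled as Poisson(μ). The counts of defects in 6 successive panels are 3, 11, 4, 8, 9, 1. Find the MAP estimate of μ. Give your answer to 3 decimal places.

μ̂_MAP = 4.200

Σxᵢ = 3+11+4+8+9+1 = 36, with n = 6.
Posterior ∝ μ^6e^(−4μ) · μ^36e^(−6μ) = μ^42e^(−10μ), i.e. Gamma(shape=43, rate=10).
The mode of a Gamma(a, b) with a ≥ 1 (shape–rate) is (a−1)/b = 42/10 ≈ 4.200.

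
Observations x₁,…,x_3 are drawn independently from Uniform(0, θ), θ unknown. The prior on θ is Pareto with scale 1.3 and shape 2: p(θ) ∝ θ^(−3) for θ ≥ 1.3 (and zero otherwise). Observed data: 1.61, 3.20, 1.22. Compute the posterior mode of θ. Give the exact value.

θ̂_MAP = 3.20

The Uniform(0, θ) likelihood is θ^(−n) for θ ≥ max(xᵢ), zero otherwise. Here max(xᵢ) = 3.20.
Posterior ∝ θ^(−3) · θ^(−3) = θ^(−6) on θ ≥ max(1.3, 3.20) = 3.20.
This density is strictly decreasing in θ, so the posterior mode lies at the lower boundary of the support.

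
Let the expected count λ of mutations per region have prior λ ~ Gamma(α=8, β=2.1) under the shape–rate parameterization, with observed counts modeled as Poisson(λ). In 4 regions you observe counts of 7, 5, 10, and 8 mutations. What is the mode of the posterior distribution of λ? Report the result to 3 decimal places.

Σxᵢ = 7+5+10+8 = 30, with n = 4.
Posterior ∝ λ^7e^(−2.1λ) · λ^30e^(−4λ) = λ^37e^(−6.1λ), i.e. Gamma(shape=38, rate=6.1).
The mode of a Gamma(a, b) with a ≥ 1 (shape–rate) is (a−1)/b = 37/6.1 ≈ 6.066.

λ̂_MAP = 6.066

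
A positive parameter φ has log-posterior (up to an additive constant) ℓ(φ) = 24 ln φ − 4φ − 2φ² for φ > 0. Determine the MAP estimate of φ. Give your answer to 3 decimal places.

φ̂_MAP = 2.000

ℓ'(φ) = 24/φ − 4 − 4φ. Setting this to zero and multiplying by φ: 4φ² + 4φ − 24 = 0.
φ = (−4 + √(4² + 4·4·24)) / (2·4) = (−4 + √400) / 8 = (−4 + 20)/8 = 2.
ℓ''(φ) = −24/φ² − 4 < 0, confirming a maximum.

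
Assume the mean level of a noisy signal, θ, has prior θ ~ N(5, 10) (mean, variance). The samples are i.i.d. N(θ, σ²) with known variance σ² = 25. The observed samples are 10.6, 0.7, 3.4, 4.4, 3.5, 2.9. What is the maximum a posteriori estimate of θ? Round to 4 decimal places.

n = 6; x̄ = (10.6 + 0.7 + 3.4 + 4.4 + 3.5 + 2.9)/6 = 25.5/6 = 4.25.
For a Normal prior and Normal likelihood with known variance, the posterior is Normal; its mode equals its mean, the precision-weighted average.
Prior precision 1/σ₀² = 1/10 = 0.1; data precision n/σ² = 6/25 = 0.24.
θ̂ = (0.1·5 + 0.24·4.25) / (0.1 + 0.24) = 1.52/0.34 = 76/17 ≈ 4.4706.

θ̂_MAP = 4.4706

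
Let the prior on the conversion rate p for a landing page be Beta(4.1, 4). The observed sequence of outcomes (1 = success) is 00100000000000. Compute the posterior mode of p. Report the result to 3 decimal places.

p̂_MAP = 0.204

Prior: Beta(4.1, 4).
Data: 1 success in 14 trials (from the sequence). The binomial likelihood contributes p(1−p)^13, so the posterior is Beta(4.1+1, 4+13) = Beta(5.1, 17).
For Beta(a, b) with a, b > 1 the mode is (a−1)/(a+b−2) = 4.1/20.1 ≈ 0.204.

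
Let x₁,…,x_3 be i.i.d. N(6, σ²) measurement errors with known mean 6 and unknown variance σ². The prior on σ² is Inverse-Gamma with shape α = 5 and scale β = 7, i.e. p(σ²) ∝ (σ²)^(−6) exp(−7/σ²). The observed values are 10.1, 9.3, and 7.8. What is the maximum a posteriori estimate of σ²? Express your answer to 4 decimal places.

Sum of squared deviations about the known mean: SS = (10.1−6)² + (9.3−6)² + (7.8−6)² = 30.94.
The Normal likelihood contributes (σ²)^(−n/2) exp(−SS/(2σ²)), so the posterior is Inverse-Gamma(α + n/2, β + SS/2) = Inverse-Gamma(6.5, 22.47).
The mode of Inverse-Gamma(a, b) is b/(a+1) = 22.47/7.5 ≈ 2.9960.

σ̂²_MAP = 2.9960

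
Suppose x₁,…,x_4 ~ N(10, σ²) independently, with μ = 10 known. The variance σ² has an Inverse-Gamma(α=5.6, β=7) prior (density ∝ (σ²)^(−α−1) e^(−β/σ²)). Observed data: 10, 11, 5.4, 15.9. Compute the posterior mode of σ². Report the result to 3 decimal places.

σ̂²_MAP = 4.126

Sum of squared deviations about the known mean: SS = (10−10)² + (11−10)² + (5.4−10)² + (15.9−10)² = 56.97.
The Normal likelihood contributes (σ²)^(−n/2) exp(−SS/(2σ²)), so the posterior is Inverse-Gamma(α + n/2, β + SS/2) = Inverse-Gamma(7.6, 35.485).
The mode of Inverse-Gamma(a, b) is b/(a+1) = 35.485/8.6 ≈ 4.126.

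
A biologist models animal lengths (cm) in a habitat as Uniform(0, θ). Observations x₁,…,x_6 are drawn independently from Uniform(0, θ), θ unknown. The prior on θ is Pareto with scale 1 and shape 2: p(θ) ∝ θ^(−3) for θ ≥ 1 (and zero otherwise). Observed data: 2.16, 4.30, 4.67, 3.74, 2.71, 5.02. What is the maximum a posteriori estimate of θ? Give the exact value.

θ̂_MAP = 5.02

The Uniform(0, θ) likelihood is θ^(−n) for θ ≥ max(xᵢ), zero otherwise. Here max(xᵢ) = 5.02.
Posterior ∝ θ^(−3) · θ^(−6) = θ^(−9) on θ ≥ max(1, 5.02) = 5.02.
This density is strictly decreasing in θ, so the posterior mode lies at the lower boundary of the support.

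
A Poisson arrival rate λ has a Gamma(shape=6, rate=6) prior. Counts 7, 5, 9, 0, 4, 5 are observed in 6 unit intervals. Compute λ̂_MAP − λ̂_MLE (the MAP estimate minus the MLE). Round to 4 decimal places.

Σxᵢ = 30. Posterior is Gamma(36, 12); MAP = (36−1)/12 = 35/12 ≈ 2.91667.
MLE = x̄ = 30/6 ≈ 5.00000.
Difference = 35/12 − 30/6 = -25/12 ≈ -2.0833.

MAP − MLE = -2.0833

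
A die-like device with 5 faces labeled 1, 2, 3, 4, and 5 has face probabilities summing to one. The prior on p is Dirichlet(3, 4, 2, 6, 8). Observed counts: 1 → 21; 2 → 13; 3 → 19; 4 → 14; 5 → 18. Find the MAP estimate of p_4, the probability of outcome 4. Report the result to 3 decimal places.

The posterior is Dirichlet(αᵢ + nᵢ) = Dirichlet(24, 17, 21, 20, 26).
For a Dirichlet(a₁,…,a_K) with all aᵢ > 1, the mode has j-th component (aⱼ − 1)/(Σaᵢ − K).
Here Σaᵢ = 108 and K = 5, so p_4 = (20 − 1)/(108 − 5) = 19/103 ≈ 0.184.

MAP estimate: 0.184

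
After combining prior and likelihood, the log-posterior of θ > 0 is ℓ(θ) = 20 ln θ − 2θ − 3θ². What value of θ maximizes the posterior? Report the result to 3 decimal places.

ℓ'(θ) = 20/θ − 2 − 6θ. Setting this to zero and multiplying by θ: 6θ² + 2θ − 20 = 0.
θ = (−2 + √(2² + 4·6·20)) / (2·6) = (−2 + √484) / 12 = (−2 + 22)/12 = 5/3.
ℓ''(θ) = −20/θ² − 6 < 0, confirming a maximum.

θ̂_MAP = 1.667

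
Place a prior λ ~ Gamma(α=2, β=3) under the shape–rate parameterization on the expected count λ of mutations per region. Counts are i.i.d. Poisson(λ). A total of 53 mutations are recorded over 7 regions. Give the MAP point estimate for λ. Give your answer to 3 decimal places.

Σxᵢ = 53, n = 7.
Posterior ∝ λe^(−3λ) · λ^53e^(−7λ) = λ^54e^(−10λ), i.e. Gamma(shape=55, rate=10).
The mode of a Gamma(a, b) with a ≥ 1 (shape–rate) is (a−1)/b = 54/10 ≈ 5.400.

λ̂_MAP = 5.400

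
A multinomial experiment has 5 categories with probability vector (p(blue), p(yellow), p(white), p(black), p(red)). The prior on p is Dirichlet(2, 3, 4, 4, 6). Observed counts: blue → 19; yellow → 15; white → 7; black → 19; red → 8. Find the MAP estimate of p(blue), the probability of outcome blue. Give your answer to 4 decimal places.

MAP estimate of p(blue) = 0.2439

The posterior is Dirichlet(αᵢ + nᵢ) = Dirichlet(21, 18, 11, 23, 14).
For a Dirichlet(a₁,…,a_K) with all aᵢ > 1, the mode has j-th component (aⱼ − 1)/(Σaᵢ − K).
Here Σaᵢ = 87 and K = 5, so p(blue) = (21 − 1)/(87 − 5) = 20/82 ≈ 0.2439.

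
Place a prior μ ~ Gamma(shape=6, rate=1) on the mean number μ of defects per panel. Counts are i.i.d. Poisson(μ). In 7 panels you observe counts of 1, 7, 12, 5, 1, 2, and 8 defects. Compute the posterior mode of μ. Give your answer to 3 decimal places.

μ̂_MAP = 5.125

Σxᵢ = 1+7+12+5+1+2+8 = 36, with n = 7.
Posterior ∝ μ^5e^(−1μ) · μ^36e^(−7μ) = μ^41e^(−8μ), i.e. Gamma(shape=42, rate=8).
The mode of a Gamma(a, b) with a ≥ 1 (shape–rate) is (a−1)/b = 41/8 ≈ 5.125.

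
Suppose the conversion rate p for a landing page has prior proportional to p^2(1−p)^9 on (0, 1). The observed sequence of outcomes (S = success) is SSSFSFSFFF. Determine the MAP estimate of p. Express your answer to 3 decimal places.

The prior density ∝ p^2(1−p)^9 is the kernel of Beta(3, 10).
Data: 5 successes in 10 trials (from the sequence). The binomial likelihood contributes p^5(1−p)^5, so the posterior is Beta(3+5, 10+5) = Beta(8, 15).
For Beta(a, b) with a, b > 1 the mode is (a−1)/(a+b−2) = 7/21 ≈ 0.333.

p̂_MAP = 0.333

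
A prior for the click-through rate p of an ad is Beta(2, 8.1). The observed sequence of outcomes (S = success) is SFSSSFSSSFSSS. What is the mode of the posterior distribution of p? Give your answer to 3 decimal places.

p̂_MAP = 0.521

Prior: Beta(2, 8.1).
Data: 10 successes in 13 trials (from the sequence). The binomial likelihood contributes p^10(1−p)^3, so the posterior is Beta(2+10, 8.1+3) = Beta(12, 11.1).
For Beta(a, b) with a, b > 1 the mode is (a−1)/(a+b−2) = 11/21.1 ≈ 0.521.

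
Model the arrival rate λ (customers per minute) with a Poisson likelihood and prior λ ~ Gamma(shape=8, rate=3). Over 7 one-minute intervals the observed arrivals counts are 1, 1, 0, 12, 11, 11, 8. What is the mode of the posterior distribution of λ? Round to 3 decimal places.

Σxᵢ = 1+1+0+12+11+11+8 = 44, with n = 7.
Posterior ∝ λ^7e^(−3λ) · λ^44e^(−7λ) = λ^51e^(−10λ), i.e. Gamma(shape=52, rate=10).
The mode of a Gamma(a, b) with a ≥ 1 (shape–rate) is (a−1)/b = 51/10 ≈ 5.100.

λ̂_MAP = 5.100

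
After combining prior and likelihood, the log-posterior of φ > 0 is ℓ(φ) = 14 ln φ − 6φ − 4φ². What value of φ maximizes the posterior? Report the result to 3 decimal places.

φ̂_MAP = 1.000

ℓ'(φ) = 14/φ − 6 − 8φ. Setting this to zero and multiplying by φ: 8φ² + 6φ − 14 = 0.
φ = (−6 + √(6² + 4·8·14)) / (2·8) = (−6 + √484) / 16 = (−6 + 22)/16 = 1.
ℓ''(φ) = −14/φ² − 8 < 0, confirming a maximum.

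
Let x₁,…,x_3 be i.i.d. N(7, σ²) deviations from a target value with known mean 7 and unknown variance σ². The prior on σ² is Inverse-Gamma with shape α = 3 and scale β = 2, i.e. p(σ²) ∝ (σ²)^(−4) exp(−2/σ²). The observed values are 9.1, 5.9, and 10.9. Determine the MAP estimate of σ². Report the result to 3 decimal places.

σ̂²_MAP = 2.257

Sum of squared deviations about the known mean: SS = (9.1−7)² + (5.9−7)² + (10.9−7)² = 20.83.
The Normal likelihood contributes (σ²)^(−n/2) exp(−SS/(2σ²)), so the posterior is Inverse-Gamma(α + n/2, β + SS/2) = Inverse-Gamma(4.5, 12.415).
The mode of Inverse-Gamma(a, b) is b/(a+1) = 12.415/5.5 ≈ 2.257.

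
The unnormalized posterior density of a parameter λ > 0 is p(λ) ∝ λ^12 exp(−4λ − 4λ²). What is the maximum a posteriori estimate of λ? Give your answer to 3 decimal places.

λ̂_MAP = 1.000

ℓ'(λ) = 12/λ − 4 − 8λ. Setting this to zero and multiplying by λ: 8λ² + 4λ − 12 = 0.
λ = (−4 + √(4² + 4·8·12)) / (2·8) = (−4 + √400) / 16 = (−4 + 20)/16 = 1.
ℓ''(λ) = −12/λ² − 8 < 0, confirming a maximum.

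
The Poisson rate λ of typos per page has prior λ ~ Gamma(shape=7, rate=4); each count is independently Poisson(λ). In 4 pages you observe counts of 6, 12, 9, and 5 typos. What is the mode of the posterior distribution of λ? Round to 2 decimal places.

Σxᵢ = 6+12+9+5 = 32, with n = 4.
Posterior ∝ λ^6e^(−4λ) · λ^32e^(−4λ) = λ^38e^(−8λ), i.e. Gamma(shape=39, rate=8).
The mode of a Gamma(a, b) with a ≥ 1 (shape–rate) is (a−1)/b = 38/8 ≈ 4.75.

λ̂_MAP = 4.75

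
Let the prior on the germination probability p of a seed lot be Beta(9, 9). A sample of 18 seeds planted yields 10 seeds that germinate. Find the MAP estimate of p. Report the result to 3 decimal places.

p̂_MAP = 0.529

Prior: Beta(9, 9).
Data: 10 successes in 18 trials. The binomial likelihood contributes p^10(1−p)^8, so the posterior is Beta(9+10, 9+8) = Beta(19, 17).
For Beta(a, b) with a, b > 1 the mode is (a−1)/(a+b−2) = 18/34 ≈ 0.529.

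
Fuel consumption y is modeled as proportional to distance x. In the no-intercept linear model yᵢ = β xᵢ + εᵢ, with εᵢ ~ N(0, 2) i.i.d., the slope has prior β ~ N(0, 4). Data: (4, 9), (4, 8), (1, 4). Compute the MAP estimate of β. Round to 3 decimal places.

log p(β | y) = −Σ(yᵢ − βxᵢ)²/(2·2) − β²/(2·4) + const.
Setting the derivative to zero: Σxᵢ(yᵢ − βxᵢ)/2 − β/4 = 0, so β = Σxᵢyᵢ / (Σxᵢ² + σ²/τ²).
Σxᵢyᵢ = 4·9 + 4·8 + 1·4 = 72; Σxᵢ² = 33; σ²/τ² = 0.5.
β̂_MAP = 72 / (33 + 0.5) = 72/33.5 ≈ 2.149.

β̂_MAP = 2.149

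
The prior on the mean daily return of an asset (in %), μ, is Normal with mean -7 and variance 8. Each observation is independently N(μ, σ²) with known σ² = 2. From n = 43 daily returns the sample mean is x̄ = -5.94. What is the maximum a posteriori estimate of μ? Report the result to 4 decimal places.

n = 43, x̄ = -5.94.
For a Normal prior and Normal likelihood with known variance, the posterior is Normal; its mode equals its mean, the precision-weighted average.
Prior precision 1/σ₀² = 1/8 = 0.125; data precision n/σ² = 43/2 = 21.5.
μ̂ = (0.125·(-7) + 21.5·(-5.94)) / (0.125 + 21.5) = (-128.585)/21.625 = -25717/4325 ≈ -5.9461.

μ̂_MAP = -5.9461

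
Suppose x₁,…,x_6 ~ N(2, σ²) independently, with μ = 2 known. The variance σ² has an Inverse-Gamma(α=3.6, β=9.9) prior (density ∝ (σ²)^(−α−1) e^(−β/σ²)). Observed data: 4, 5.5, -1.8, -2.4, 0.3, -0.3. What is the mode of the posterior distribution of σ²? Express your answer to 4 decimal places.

Sum of squared deviations about the known mean: SS = (4−2)² + (5.5−2)² + (-1.8−2)² + (-2.4−2)² + (0.3−2)² + (-0.3−2)² = 58.23.
The Normal likelihood contributes (σ²)^(−n/2) exp(−SS/(2σ²)), so the posterior is Inverse-Gamma(α + n/2, β + SS/2) = Inverse-Gamma(6.6, 39.015).
The mode of Inverse-Gamma(a, b) is b/(a+1) = 39.015/7.6 ≈ 5.1336.

σ̂²_MAP = 5.1336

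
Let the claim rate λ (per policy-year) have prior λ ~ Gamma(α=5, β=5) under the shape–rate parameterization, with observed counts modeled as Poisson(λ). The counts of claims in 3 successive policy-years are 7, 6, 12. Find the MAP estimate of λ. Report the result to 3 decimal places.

λ̂_MAP = 3.625

Σxᵢ = 7+6+12 = 25, with n = 3.
Posterior ∝ λ^4e^(−5λ) · λ^25e^(−3λ) = λ^29e^(−8λ), i.e. Gamma(shape=30, rate=8).
The mode of a Gamma(a, b) with a ≥ 1 (shape–rate) is (a−1)/b = 29/8 ≈ 3.625.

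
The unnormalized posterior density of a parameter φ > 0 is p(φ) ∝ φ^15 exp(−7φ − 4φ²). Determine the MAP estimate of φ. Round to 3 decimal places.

ℓ'(φ) = 15/φ − 7 − 8φ. Setting this to zero and multiplying by φ: 8φ² + 7φ − 15 = 0.
φ = (−7 + √(7² + 4·8·15)) / (2·8) = (−7 + √529) / 16 = (−7 + 23)/16 = 1.
ℓ''(φ) = −15/φ² − 8 < 0, confirming a maximum.

φ̂_MAP = 1.000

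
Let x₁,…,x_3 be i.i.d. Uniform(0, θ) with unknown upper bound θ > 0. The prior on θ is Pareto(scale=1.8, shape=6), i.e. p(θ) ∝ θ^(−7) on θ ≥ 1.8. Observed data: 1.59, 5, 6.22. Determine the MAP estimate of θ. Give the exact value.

θ̂_MAP = 6.22

The Uniform(0, θ) likelihood is θ^(−n) for θ ≥ max(xᵢ), zero otherwise. Here max(xᵢ) = 6.22.
Posterior ∝ θ^(−7) · θ^(−3) = θ^(−10) on θ ≥ max(1.8, 6.22) = 6.22.
This density is strictly decreasing in θ, so the posterior mode lies at the lower boundary of the support.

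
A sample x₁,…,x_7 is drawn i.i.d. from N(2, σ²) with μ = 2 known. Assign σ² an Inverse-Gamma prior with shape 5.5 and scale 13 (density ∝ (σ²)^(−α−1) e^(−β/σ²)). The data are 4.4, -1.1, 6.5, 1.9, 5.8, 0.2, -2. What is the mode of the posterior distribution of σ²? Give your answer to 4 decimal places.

Sum of squared deviations about the known mean: SS = (4.4−2)² + (-1.1−2)² + (6.5−2)² + (1.9−2)² + (5.8−2)² + (0.2−2)² + (-2−2)² = 69.31.
The Normal likelihood contributes (σ²)^(−n/2) exp(−SS/(2σ²)), so the posterior is Inverse-Gamma(α + n/2, β + SS/2) = Inverse-Gamma(9, 47.655).
The mode of Inverse-Gamma(a, b) is b/(a+1) = 47.655/10 ≈ 4.7655.

σ̂²_MAP = 4.7655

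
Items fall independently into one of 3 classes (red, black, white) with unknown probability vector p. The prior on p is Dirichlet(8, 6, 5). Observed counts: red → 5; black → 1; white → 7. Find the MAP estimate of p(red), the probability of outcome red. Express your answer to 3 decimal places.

MAP estimate of p(red) = 0.414

The posterior is Dirichlet(αᵢ + nᵢ) = Dirichlet(13, 7, 12).
For a Dirichlet(a₁,…,a_K) with all aᵢ > 1, the mode has j-th component (aⱼ − 1)/(Σaᵢ − K).
Here Σaᵢ = 32 and K = 3, so p(red) = (13 − 1)/(32 − 3) = 12/29 ≈ 0.414.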